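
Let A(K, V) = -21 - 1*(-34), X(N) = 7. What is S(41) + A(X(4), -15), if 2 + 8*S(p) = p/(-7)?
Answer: 673/56 ≈ 12.018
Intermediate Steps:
A(K, V) = 13 (A(K, V) = -21 + 34 = 13)
S(p) = -¼ - p/56 (S(p) = -¼ + (p/(-7))/8 = -¼ + (p*(-⅐))/8 = -¼ + (-p/7)/8 = -¼ - p/56)
S(41) + A(X(4), -15) = (-¼ - 1/56*41) + 13 = (-¼ - 41/56) + 13 = -55/56 + 13 = 673/56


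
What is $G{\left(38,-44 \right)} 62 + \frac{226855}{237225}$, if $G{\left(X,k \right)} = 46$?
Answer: $\frac{135358511}{47445} \approx 2853.0$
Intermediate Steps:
$G{\left(38,-44 \right)} 62 + \frac{226855}{237225} = 46 \cdot 62 + \frac{226855}{237225} = 2852 + 226855 \cdot \frac{1}{237225} = 2852 + \frac{45371}{47445} = \frac{135358511}{47445}$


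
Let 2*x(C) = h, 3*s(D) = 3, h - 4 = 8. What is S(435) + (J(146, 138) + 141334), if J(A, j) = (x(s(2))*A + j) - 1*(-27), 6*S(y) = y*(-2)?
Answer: 142230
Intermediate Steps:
h = 12 (h = 4 + 8 = 12)
s(D) = 1 (s(D) = (⅓)*3 = 1)
x(C) = 6 (x(C) = (½)*12 = 6)
S(y) = -y/3 (S(y) = (y*(-2))/6 = (-2*y)/6 = -y/3)
J(A, j) = 27 + j + 6*A (J(A, j) = (6*A + j) - 1*(-27) = (j + 6*A) + 27 = 27 + j + 6*A)
S(435) + (J(146, 138) + 141334) = -⅓*435 + ((27 + 138 + 6*146) + 141334) = -145 + ((27 + 138 + 876) + 141334) = -145 + (1041 + 141334) = -145 + 142375 = 142230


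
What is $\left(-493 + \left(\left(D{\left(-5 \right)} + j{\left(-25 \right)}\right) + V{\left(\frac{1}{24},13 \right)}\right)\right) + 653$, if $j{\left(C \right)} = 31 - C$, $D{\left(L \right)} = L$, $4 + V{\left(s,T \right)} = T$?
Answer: $220$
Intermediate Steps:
$V{\left(s,T \right)} = -4 + T$
$\left(-493 + \left(\left(D{\left(-5 \right)} + j{\left(-25 \right)}\right) + V{\left(\frac{1}{24},13 \right)}\right)\right) + 653 = \left(-493 + \left(\left(-5 + \left(31 - -25\right)\right) + \left(-4 + 13\right)\right)\right) + 653 = \left(-493 + \left(\left(-5 + \left(31 + 25\right)\right) + 9\right)\right) + 653 = \left(-493 + \left(\left(-5 + 56\right) + 9\right)\right) + 653 = \left(-493 + \left(51 + 9\right)\right) + 653 = \left(-493 + 60\right) + 653 = -433 + 653 = 220$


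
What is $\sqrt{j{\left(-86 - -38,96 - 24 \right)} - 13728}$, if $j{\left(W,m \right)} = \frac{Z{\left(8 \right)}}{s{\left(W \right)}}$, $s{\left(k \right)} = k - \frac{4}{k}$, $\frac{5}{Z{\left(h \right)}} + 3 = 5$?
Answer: $\frac{3 i \sqrt{20172610}}{115} \approx 117.17 i$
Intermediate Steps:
$Z{\left(h \right)} = \frac{5}{2}$ ($Z{\left(h \right)} = \frac{5}{-3 + 5} = \frac{5}{2}$)
$s{\left(k \right)} = k - \frac{4}{k}$
$j{\left(W,m \right)} = \frac{5}{2 \left(W - \frac{4}{W}\right)}$
$\sqrt{j{\left(-86 - -38,96 - 24 \right)} - 13728} = \sqrt{\frac{5 \left(-86 - -38\right)}{2 \left(-4 + \left(-86 - -38\right)^{2}\right)} - 13728} = \sqrt{\frac{5 \left(-86 + 38\right)}{2 \left(-4 + \left(-86 + 38\right)^{2}\right)} - 13728} = \sqrt{\frac{5}{2} \left(-48\right) \frac{1}{-4 + \left(-48\right)^{2}} - 13728} = \sqrt{\frac{5}{2} \left(-48\right) \frac{1}{-4 + 2304} - 13728} = \sqrt{\frac{5}{2} \left(-48\right) \frac{1}{2300} - 13728} = \sqrt{- \frac{6}{115} - 13728} = \sqrt{- \frac{1578726}{115}} = \frac{3 i \sqrt{20172610}}{115}$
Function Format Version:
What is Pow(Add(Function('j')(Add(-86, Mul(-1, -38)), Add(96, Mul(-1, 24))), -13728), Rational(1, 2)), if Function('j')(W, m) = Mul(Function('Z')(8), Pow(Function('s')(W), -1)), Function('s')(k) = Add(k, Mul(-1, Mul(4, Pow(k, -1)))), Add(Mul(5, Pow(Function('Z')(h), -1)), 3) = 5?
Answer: Mul(Rational(3, 115), I, Pow(20172610, Rational(1, 2))) ≈ Mul(117.17, I)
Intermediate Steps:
Function('Z')(h) = Rational(5, 2) (Function('Z')(h) = Mul(5, Pow(Add(-3, 5), -1)) = Mul(5, Pow(2, -1)) = Mul(5, Rational(1, 2)) = Rational(5, 2))
Function('s')(k) = Add(k, Mul(-4, Pow(k, -1)))
Function('j')(W, m) = Mul(Rational(5, 2), Pow(Add(W, Mul(-4, Pow(W, -1))), -1))
Pow(Add(Function('j')(Add(-86, Mul(-1, -38)), Add(96, Mul(-1, 24))), -13728), Rational(1, 2)) = Pow(Add(Mul(Rational(5, 2), Add(-86, Mul(-1, -38)), Pow(Add(-4, Pow(Add(-86, Mul(-1, -38)), 2)), -1)), -13728), Rational(1, 2)) = Pow(Add(Mul(Rational(5, 2), Add(-86, 38), Pow(Add(-4, Pow(Add(-86, 38), 2)), -1)), -13728), Rational(1, 2)) = Pow(Add(Mul(Rational(5, 2), -48, Pow(Add(-4, Pow(-48, 2)), -1)), -13728), Rational(1, 2)) = Pow(Add(Mul(Rational(5, 2), -48, Pow(Add(-4, 2304), -1)), -13728), Rational(1, 2)) = Pow(Add(Mul(Rational(5, 2), -48, Pow(2300, -1)), -13728), Rational(1, 2)) = Pow(Add(Mul(Rational(5, 2), -48, Rational(1, 2300)), -13728), Rational(1, 2)) = Pow(Add(Rational(-6, 115), -13728), Rational(1, 2)) = Pow(Rational(-1578726, 115), Rational(1, 2)) = Mul(Rational(3, 115), I, Pow(20172610, Rational(1, 2)))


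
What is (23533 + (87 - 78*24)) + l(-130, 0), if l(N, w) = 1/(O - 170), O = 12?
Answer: 3436183/158 ≈ 21748.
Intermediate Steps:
l(N, w) = -1/158 (l(N, w) = 1/(12 - 170) = 1/(-158) = -1/158)
(23533 + (87 - 78*24)) + l(-130, 0) = (23533 + (87 - 78*24)) - 1/158 = (23533 + (87 - 1872)) - 1/158 = (23533 - 1785) - 1/158 = 21748 - 1/158 = 3436183/158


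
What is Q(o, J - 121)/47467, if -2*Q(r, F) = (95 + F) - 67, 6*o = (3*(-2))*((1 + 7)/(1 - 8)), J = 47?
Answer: 23/47467 ≈ 0.00048455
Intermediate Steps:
o = 8/7 (o = ((3*(-2))*((1 + 7)/(1 - 8)))/6 = (-48/(-7))/6 = (-48*(-1)/7)/6 = (-6*(-8/7))/6 = (⅙)*(48/7) = 8/7 ≈ 1.1429)
Q(r, F) = -14 - F/2 (Q(r, F) = -((95 + F) - 67)/2 = -(28 + F)/2 = -14 - F/2)
Q(o, J - 121)/47467 = (-14 - (47 - 121)/2)/47467 = (-14 - ½*(-74))*(1/47467) = (-14 + 37)*(1/47467) = 23*(1/47467) = 23/47467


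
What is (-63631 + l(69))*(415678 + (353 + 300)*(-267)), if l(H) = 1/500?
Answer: -7677938927173/500 ≈ -1.5356e+10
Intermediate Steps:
l(H) = 1/500
(-63631 + l(69))*(415678 + (353 + 300)*(-267)) = (-63631 + 1/500)*(415678 + (353 + 300)*(-267)) = -31815499*(415678 + 653*(-267))/500 = -31815499*(415678 - 174351)/500 = -31815499/500*241327 = -7677938927173/500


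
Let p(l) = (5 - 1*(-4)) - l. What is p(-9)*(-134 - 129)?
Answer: -4734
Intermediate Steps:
p(l) = 9 - l (p(l) = (5 + 4) - l = 9 - l)
p(-9)*(-134 - 129) = (9 - 1*(-9))*(-134 - 129) = (9 + 9)*(-263) = 18*(-263) = -4734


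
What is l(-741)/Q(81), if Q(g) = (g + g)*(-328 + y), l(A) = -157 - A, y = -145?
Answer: -292/38313 ≈ -0.0076214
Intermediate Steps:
Q(g) = -946*g (Q(g) = (g + g)*(-328 - 145) = (2*g)*(-473) = -946*g)
l(-741)/Q(81) = (-157 - 1*(-741))/((-946*81)) = (-157 + 741)/(-76626) = 584*(-1/76626) = -292/38313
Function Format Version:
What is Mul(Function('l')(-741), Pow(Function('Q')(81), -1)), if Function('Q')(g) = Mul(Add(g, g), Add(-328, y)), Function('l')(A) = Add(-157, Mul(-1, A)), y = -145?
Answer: Rational(-292, 38313) ≈ -0.0076214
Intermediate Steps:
Function('Q')(g) = Mul(-946, g) (Function('Q')(g) = Mul(Add(g, g), Add(-328, -145)) = Mul(Mul(2, g), -473) = Mul(-946, g))
Mul(Function('l')(-741), Pow(Function('Q')(81), -1)) = Mul(Add(-157, Mul(-1, -741)), Pow(Mul(-946, 81), -1)) = Mul(Add(-157, 741), Pow(-76626, -1)) = Mul(584, Rational(-1, 76626)) = Rational(-292, 38313)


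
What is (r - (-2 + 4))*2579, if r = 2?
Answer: 0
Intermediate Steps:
(r - (-2 + 4))*2579 = (2 - (-2 + 4))*2579 = (2 - 1*2)*2579 = (2 - 2)*2579 = 0*2579 = 0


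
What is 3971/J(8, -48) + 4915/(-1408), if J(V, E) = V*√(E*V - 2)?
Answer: -4915/1408 - 3971*I*√386/3088 ≈ -3.4908 - 25.265*I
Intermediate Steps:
J(V, E) = V*√(-2 + E*V)
3971/J(8, -48) + 4915/(-1408) = 3971/((8*√(-2 - 48*8))) + 4915/(-1408) = 3971/((8*√(-2 - 384))) + 4915*(-1/1408) = 3971/((8*√(-386))) - 4915/1408 = 3971/((8*(I*√386))) - 4915/1408 = 3971/((8*I*√386)) - 4915/1408 = 3971*(-I*√386/3088) - 4915/1408 = -3971*I*√386/3088 - 4915/1408 = -4915/1408 - 3971*I*√386/3088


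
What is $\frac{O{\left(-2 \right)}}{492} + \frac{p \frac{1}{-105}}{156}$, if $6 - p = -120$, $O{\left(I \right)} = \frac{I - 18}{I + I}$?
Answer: $\frac{79}{31980} \approx 0.0024703$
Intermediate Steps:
$O{\left(I \right)} = \frac{-18 + I}{2 I}$
$p = 126$ ($p = 6 - -120 = 6 + 120 = 126$)
$\frac{O{\left(-2 \right)}}{492} + \frac{p \frac{1}{-105}}{156} = \frac{\frac{1}{2} \frac{1}{-2} \left(-18 - 2\right)}{492} + \frac{126 \frac{1}{-105}}{156} = \frac{1}{2} \left(- \frac{1}{2}\right) \left(-20\right) \frac{1}{492} + 126 \left(- \frac{1}{105}\right) \frac{1}{156} = 5 \cdot \frac{1}{492} - \frac{1}{130} = \frac{5}{492} - \frac{1}{130} = \frac{79}{31980}$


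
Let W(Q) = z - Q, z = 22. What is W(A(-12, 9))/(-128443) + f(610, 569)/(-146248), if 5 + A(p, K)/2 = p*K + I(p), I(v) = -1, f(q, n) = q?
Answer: -57456115/9392265932 ≈ -0.0061174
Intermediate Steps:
A(p, K) = -12 + 2*K*p (A(p, K) = -10 + 2*(p*K - 1) = -10 + 2*(K*p - 1) = -10 + 2*(-1 + K*p) = -10 + (-2 + 2*K*p) = -12 + 2*K*p)
W(Q) = 22 - Q
W(A(-12, 9))/(-128443) + f(610, 569)/(-146248) = (22 - (-12 + 2*9*(-12)))/(-128443) + 610/(-146248) = (22 - (-12 - 216))*(-1/128443) + 610*(-1/146248) = (22 - 1*(-228))*(-1/128443) - 305/73124 = (22 + 228)*(-1/128443) - 305/73124 = 250*(-1/128443) - 305/73124 = -250/128443 - 305/73124 = -57456115/9392265932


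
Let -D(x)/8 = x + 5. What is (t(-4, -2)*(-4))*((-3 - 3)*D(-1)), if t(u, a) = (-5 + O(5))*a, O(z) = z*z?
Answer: 30720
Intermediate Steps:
D(x) = -40 - 8*x (D(x) = -8*(x + 5) = -8*(5 + x) = -40 - 8*x)
O(z) = z²
t(u, a) = 20*a (t(u, a) = (-5 + 5²)*a = (-5 + 25)*a = 20*a)
(t(-4, -2)*(-4))*((-3 - 3)*D(-1)) = ((20*(-2))*(-4))*((-3 - 3)*(-40 - 8*(-1))) = (-40*(-4))*(-6*(-40 + 8)) = 160*(-6*(-32)) = 160*192 = 30720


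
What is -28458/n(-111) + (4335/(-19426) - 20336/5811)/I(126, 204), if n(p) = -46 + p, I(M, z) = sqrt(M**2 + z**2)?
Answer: 28458/157 - 420237821*sqrt(1597)/1081659144852 ≈ 181.25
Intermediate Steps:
-28458/n(-111) + (4335/(-19426) - 20336/5811)/I(126, 204) = -28458/(-46 - 111) + (4335/(-19426) - 20336/5811)/(sqrt(126**2 + 204**2)) = -28458/(-157) + (4335*(-1/19426) - 20336*1/5811)/(sqrt(15876 + 41616)) = -28458*(-1/157) + (-4335/19426 - 20336/5811)/(sqrt(57492)) = 28458/157 - 420237821*sqrt(1597)/9582/112884486 = 28458/157 - 420237821*sqrt(1597)/1081659144852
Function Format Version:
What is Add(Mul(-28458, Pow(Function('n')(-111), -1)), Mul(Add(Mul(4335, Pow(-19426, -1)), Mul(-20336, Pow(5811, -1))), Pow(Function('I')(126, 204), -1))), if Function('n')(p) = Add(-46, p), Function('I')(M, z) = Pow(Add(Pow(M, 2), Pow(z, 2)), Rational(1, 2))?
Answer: Add(Rational(28458, 157), Mul(Rational(-420237821, 1081659144852), Pow(1597, Rational(1, 2)))) ≈ 181.25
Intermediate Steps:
Add(Mul(-28458, Pow(Function('n')(-111), -1)), Mul(Add(Mul(4335, Pow(-19426, -1)), Mul(-20336, Pow(5811, -1))), Pow(Function('I')(126, 204), -1))) = Add(Mul(-28458, Pow(Add(-46, -111), -1)), Mul(Add(Mul(4335, Pow(-19426, -1)), Mul(-20336, Pow(5811, -1))), Pow(Pow(Add(Pow(126, 2), Pow(204, 2)), Rational(1, 2)), -1))) = Add(Mul(-28458, Pow(-157, -1)), Mul(Add(Mul(4335, Rational(-1, 19426)), Mul(-20336, Rational(1, 5811))), Pow(Pow(Add(15876, 41616), Rational(1, 2)), -1))) = Add(Mul(-28458, Rational(-1, 157)), Mul(Add(Rational(-4335, 19426), Rational(-20336, 5811)), Pow(Pow(57492, Rational(1, 2)), -1))) = Add(Rational(28458, 157), Mul(Rational(-420237821, 112884486), Pow(Mul(6, Pow(1597, Rational(1, 2))), -1))) = Add(Rational(28458, 157), Mul(Rational(-420237821, 112884486), Mul(Rational(1, 9582), Pow(1597, Rational(1, 2))))) = Add(Rational(28458, 157), Mul(Rational(-420237821, 1081659144852), Pow(1597, Rational(1, 2))))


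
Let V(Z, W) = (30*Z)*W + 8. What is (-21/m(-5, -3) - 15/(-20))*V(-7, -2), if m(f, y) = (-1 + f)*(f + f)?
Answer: 856/5 ≈ 171.20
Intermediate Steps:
V(Z, W) = 8 + 30*W*Z (V(Z, W) = 30*W*Z + 8 = 8 + 30*W*Z)
m(f, y) = 2*f*(-1 + f) (m(f, y) = (-1 + f)*(2*f) = 2*f*(-1 + f))
(-21/m(-5, -3) - 15/(-20))*V(-7, -2) = (-21*(-1/(10*(-1 - 5))) - 15/(-20))*(8 + 30*(-2)*(-7)) = (-21/(2*(-5)*(-6)) - 15*(-1/20))*(8 + 420) = (-21/60 + ¾)*428 = (-21*1/60 + ¾)*428 = (-7/20 + ¾)*428 = (⅖)*428 = 856/5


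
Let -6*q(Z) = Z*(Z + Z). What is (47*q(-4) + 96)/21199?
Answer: -16/2193 ≈ -0.0072959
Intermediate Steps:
q(Z) = -Z²/3 (q(Z) = -Z*(Z + Z)/6 = -Z*2*Z/6 = -Z²/3)
(47*q(-4) + 96)/21199 = (47*(-⅓*(-4)²) + 96)/21199 = (47*(-⅓*16) + 96)*(1/21199) = (47*(-16/3) + 96)*(1/21199) = (-752/3 + 96)*(1/21199) = -464/3*1/21199 = -16/2193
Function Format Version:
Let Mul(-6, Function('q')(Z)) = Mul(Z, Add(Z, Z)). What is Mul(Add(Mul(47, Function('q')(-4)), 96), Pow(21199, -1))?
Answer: Rational(-16, 2193) ≈ -0.0072959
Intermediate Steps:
Function('q')(Z) = Mul(Rational(-1, 3), Pow(Z, 2)) (Function('q')(Z) = Mul(Rational(-1, 6), Mul(Z, Add(Z, Z))) = Mul(Rational(-1, 6), Mul(Z, Mul(2, Z))) = Mul(Rational(-1, 6), Mul(2, Pow(Z, 2))) = Mul(Rational(-1, 3), Pow(Z, 2)))
Mul(Add(Mul(47, Function('q')(-4)), 96), Pow(21199, -1)) = Mul(Add(Mul(47, Mul(Rational(-1, 3), Pow(-4, 2))), 96), Pow(21199, -1)) = Mul(Add(Mul(47, Mul(Rational(-1, 3), 16)), 96), Rational(1, 21199)) = Mul(Add(Mul(47, Rational(-16, 3)), 96), Rational(1, 21199)) = Mul(Add(Rational(-752, 3), 96), Rational(1, 21199)) = Mul(Rational(-464, 3), Rational(1, 21199)) = Rational(-16, 2193)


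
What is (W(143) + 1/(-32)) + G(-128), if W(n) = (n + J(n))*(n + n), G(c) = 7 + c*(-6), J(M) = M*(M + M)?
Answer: 375632031/32 ≈ 1.1738e+7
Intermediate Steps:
J(M) = 2*M² (J(M) = M*(2*M) = 2*M²)
G(c) = 7 - 6*c
W(n) = 2*n*(n + 2*n²) (W(n) = (n + 2*n²)*(n + n) = (n + 2*n²)*(2*n) = 2*n*(n + 2*n²))
(W(143) + 1/(-32)) + G(-128) = (143²*(2 + 4*143) + 1/(-32)) + (7 - 6*(-128)) = (20449*(2 + 572) - 1/32) + (7 + 768) = (20449*574 - 1/32) + 775 = (11737726 - 1/32) + 775 = 375607231/32 + 775 = 375632031/32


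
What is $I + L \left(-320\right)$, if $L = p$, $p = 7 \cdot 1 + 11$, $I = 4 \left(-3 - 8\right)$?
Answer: $-5804$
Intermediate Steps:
$I = -44$ ($I = 4 \left(-11\right) = -44$)
$p = 18$ ($p = 7 + 11 = 18$)
$L = 18$
$I + L \left(-320\right) = -44 + 18 \left(-320\right) = -44 - 5760 = -5804$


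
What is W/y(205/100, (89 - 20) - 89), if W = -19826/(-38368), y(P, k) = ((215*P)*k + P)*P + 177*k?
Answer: -247825/10362500181 ≈ -2.3916e-5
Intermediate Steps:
y(P, k) = 177*k + P*(P + 215*P*k) (y(P, k) = (215*P*k + P)*P + 177*k = (P + 215*P*k)*P + 177*k = P*(P + 215*P*k) + 177*k = 177*k + P*(P + 215*P*k))
W = 9913/19184 (W = -19826*(-1/38368) = 9913/19184 ≈ 0.51673)
W/y(205/100, (89 - 20) - 89) = 9913/(19184*((205/100)**2 + 177*((89 - 20) - 89) + 215*((89 - 20) - 89)*(205/100)**2)) = 9913/(19184*((205*(1/100))**2 + 177*(69 - 89) + 215*(69 - 89)*(205*(1/100))**2)) = 9913/(19184*((41/20)**2 + 177*(-20) + 215*(-20)*(41/20)**2)) = 9913/(19184*(1681/400 - 3540 + 215*(-20)*(1681/400))) = 9913/(19184*(1681/400 - 3540 - 72283/4)) = 9913/(19184*(-8642619/400)) = (9913/19184)*(-400/8642619) = -247825/10362500181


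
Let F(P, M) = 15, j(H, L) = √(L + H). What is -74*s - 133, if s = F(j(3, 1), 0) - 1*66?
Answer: 3641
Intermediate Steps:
j(H, L) = √(H + L)
s = -51 (s = 15 - 1*66 = 15 - 66 = -51)
-74*s - 133 = -74*(-51) - 133 = 3774 - 133 = 3641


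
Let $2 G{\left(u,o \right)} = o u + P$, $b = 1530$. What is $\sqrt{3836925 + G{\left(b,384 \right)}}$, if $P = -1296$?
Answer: $3 \sqrt{458893} \approx 2032.3$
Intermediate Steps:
$G{\left(u,o \right)} = -648 + \frac{o u}{2}$ ($G{\left(u,o \right)} = \frac{o u - 1296}{2} = \frac{-1296 + o u}{2} = -648 + \frac{o u}{2}$)
$\sqrt{3836925 + G{\left(b,384 \right)}} = \sqrt{3836925 - \left(648 - 293760\right)} = \sqrt{3836925 + \left(-648 + 293760\right)} = \sqrt{3836925 + 293112} = \sqrt{4130037} = 3 \sqrt{458893}$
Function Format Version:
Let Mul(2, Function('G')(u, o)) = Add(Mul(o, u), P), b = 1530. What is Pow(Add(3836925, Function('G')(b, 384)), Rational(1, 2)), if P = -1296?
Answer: Mul(3, Pow(458893, Rational(1, 2))) ≈ 2032.3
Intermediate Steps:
Function('G')(u, o) = Add(-648, Mul(Rational(1, 2), o, u)) (Function('G')(u, o) = Mul(Rational(1, 2), Add(Mul(o, u), -1296)) = Mul(Rational(1, 2), Add(-1296, Mul(o, u))) = Add(-648, Mul(Rational(1, 2), o, u)))
Pow(Add(3836925, Function('G')(b, 384)), Rational(1, 2)) = Pow(Add(3836925, Add(-648, Mul(Rational(1, 2), 384, 1530))), Rational(1, 2)) = Pow(Add(3836925, Add(-648, 293760)), Rational(1, 2)) = Pow(Add(3836925, 293112), Rational(1, 2)) = Pow(4130037, Rational(1, 2)) = Mul(3, Pow(458893, Rational(1, 2)))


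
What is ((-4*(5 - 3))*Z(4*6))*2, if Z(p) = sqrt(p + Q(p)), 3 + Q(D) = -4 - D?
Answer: -16*I*sqrt(7) ≈ -42.332*I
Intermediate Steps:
Q(D) = -7 - D (Q(D) = -3 + (-4 - D) = -7 - D)
Z(p) = I*sqrt(7) (Z(p) = sqrt(p + (-7 - p)) = sqrt(-7) = I*sqrt(7))
((-4*(5 - 3))*Z(4*6))*2 = ((-4*(5 - 3))*(I*sqrt(7)))*2 = ((-4*2)*(I*sqrt(7)))*2 = -8*I*sqrt(7)*2 = -16*I*sqrt(7)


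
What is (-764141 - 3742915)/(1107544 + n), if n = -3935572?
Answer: 375588/235669 ≈ 1.5937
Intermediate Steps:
(-764141 - 3742915)/(1107544 + n) = (-764141 - 3742915)/(1107544 - 3935572) = -4507056/(-2828028) = -4507056*(-1/2828028) = 375588/235669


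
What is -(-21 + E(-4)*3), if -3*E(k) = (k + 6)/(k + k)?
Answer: 83/4 ≈ 20.750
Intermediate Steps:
E(k) = -(6 + k)/(6*k) (E(k) = -(k + 6)/(3*(k + k)) = -(6 + k)/(3*(2*k)) = -(6 + k)*1/(2*k)/3 = -(6 + k)/(6*k))
-(-21 + E(-4)*3) = -(-21 + ((⅙)*(-6 - 1*(-4))/(-4))*3) = -(-21 + ((⅙)*(-¼)*(-6 + 4))*3) = -(-21 + ((⅙)*(-¼)*(-2))*3) = -(-21 + (1/12)*3) = -(-21 + ¼) = -1*(-83/4) = 83/4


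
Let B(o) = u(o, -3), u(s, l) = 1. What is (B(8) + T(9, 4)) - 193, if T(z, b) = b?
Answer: -188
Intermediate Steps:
B(o) = 1
(B(8) + T(9, 4)) - 193 = (1 + 4) - 193 = 5 - 193 = -188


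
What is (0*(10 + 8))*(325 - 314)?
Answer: 0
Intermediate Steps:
(0*(10 + 8))*(325 - 314) = (0*18)*11 = 0*11 = 0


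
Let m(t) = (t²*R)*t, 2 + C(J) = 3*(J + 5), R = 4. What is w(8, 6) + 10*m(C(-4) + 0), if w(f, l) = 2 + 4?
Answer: 46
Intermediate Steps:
C(J) = 13 + 3*J (C(J) = -2 + 3*(J + 5) = -2 + 3*(5 + J) = -2 + (15 + 3*J) = 13 + 3*J)
w(f, l) = 6
m(t) = 4*t³ (m(t) = (t²*4)*t = (4*t²)*t = 4*t³)
w(8, 6) + 10*m(C(-4) + 0) = 6 + 10*(4*((13 + 3*(-4)) + 0)³) = 6 + 10*(4*((13 - 12) + 0)³) = 6 + 10*(4*(1 + 0)³) = 6 + 10*(4*1³) = 6 + 10*(4*1) = 6 + 10*4 = 6 + 40 = 46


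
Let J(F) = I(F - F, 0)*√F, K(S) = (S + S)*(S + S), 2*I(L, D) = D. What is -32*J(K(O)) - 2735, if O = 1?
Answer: -2735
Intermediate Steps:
I(L, D) = D/2
K(S) = 4*S² (K(S) = (2*S)*(2*S) = 4*S²)
J(F) = 0 (J(F) = ((½)*0)*√F = 0*√F = 0)
-32*J(K(O)) - 2735 = -32*0 - 2735 = 0 - 2735 = -2735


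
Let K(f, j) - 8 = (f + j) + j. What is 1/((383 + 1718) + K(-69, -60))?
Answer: 1/1920 ≈ 0.00052083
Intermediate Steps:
K(f, j) = 8 + f + 2*j (K(f, j) = 8 + ((f + j) + j) = 8 + (f + 2*j) = 8 + f + 2*j)
1/((383 + 1718) + K(-69, -60)) = 1/((383 + 1718) + (8 - 69 + 2*(-60))) = 1/(2101 + (8 - 69 - 120)) = 1/(2101 - 181) = 1/1920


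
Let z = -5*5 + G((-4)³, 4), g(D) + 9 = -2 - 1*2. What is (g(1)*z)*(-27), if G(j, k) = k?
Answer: -7371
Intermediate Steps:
g(D) = -13 (g(D) = -9 + (-2 - 1*2) = -9 + (-2 - 2) = -9 - 4 = -13)
z = -21 (z = -5*5 + 4 = -25 + 4 = -21)
(g(1)*z)*(-27) = -13*(-21)*(-27) = 273*(-27) = -7371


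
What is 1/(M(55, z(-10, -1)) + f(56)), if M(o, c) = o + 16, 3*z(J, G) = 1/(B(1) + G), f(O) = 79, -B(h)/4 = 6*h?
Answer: 1/150 ≈ 0.0066667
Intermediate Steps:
B(h) = -24*h
z(J, G) = 1/(3*(-24 + G)) (z(J, G) = 1/(3*(-24*1 + G)) = 1/(3*(-24 + G)))
M(o, c) = 16 + o
1/(M(55, z(-10, -1)) + f(56)) = 1/((16 + 55) + 79) = 1/(71 + 79) = 1/150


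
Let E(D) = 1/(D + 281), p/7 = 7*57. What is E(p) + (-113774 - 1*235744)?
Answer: -1074418331/3074 ≈ -3.4952e+5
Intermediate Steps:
p = 2793 (p = 7*(7*57) = 7*399 = 2793)
E(D) = 1/(281 + D)
E(p) + (-113774 - 1*235744) = 1/(281 + 2793) + (-113774 - 1*235744) = 1/3074 + (-113774 - 235744) = 1/3074 - 349518 = -1074418331/3074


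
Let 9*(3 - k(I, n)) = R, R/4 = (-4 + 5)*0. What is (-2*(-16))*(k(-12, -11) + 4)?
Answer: 224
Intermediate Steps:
R = 0 (R = 4*((-4 + 5)*0) = 4*(1*0) = 4*0 = 0)
k(I, n) = 3 (k(I, n) = 3 - 1/9*0 = 3 + 0 = 3)
(-2*(-16))*(k(-12, -11) + 4) = (-2*(-16))*(3 + 4) = 32*7 = 224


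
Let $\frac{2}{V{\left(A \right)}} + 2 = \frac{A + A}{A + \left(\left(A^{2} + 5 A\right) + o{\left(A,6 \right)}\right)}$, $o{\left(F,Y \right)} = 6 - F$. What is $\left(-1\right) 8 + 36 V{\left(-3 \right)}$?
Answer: $-8$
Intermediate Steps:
$V{\left(A \right)} = \frac{2}{-2 + \frac{2 A}{6 + A^{2} + 5 A}}$ ($V{\left(A \right)} = \frac{2}{-2 + \frac{A + A}{A - \left(-6 - A^{2} - 4 A\right)}} = \frac{2}{-2 + \frac{2 A}{A + \left(6 + A^{2} + 4 A\right)}} = \frac{2}{-2 + \frac{2 A}{6 + A^{2} + 5 A}}$)
$\left(-1\right) 8 + 36 V{\left(-3 \right)} = \left(-1\right) 8 + 36 \frac{-6 - \left(-3\right)^{2} - -15}{6 + \left(-3\right)^{2} + 4 \left(-3\right)} = -8 + 36 \frac{-6 - 9 + 15}{6 + 9 - 12} = -8 + 36 \frac{-6 - 9 + 15}{3} = -8 + 36 \cdot \frac{1}{3} \cdot 0 = -8 + 36 \cdot 0 = -8 + 0 = -8$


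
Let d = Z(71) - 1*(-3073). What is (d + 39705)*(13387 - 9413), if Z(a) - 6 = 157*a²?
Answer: 3315194254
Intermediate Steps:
Z(a) = 6 + 157*a²
d = 794516 (d = (6 + 157*71²) - 1*(-3073) = (6 + 157*5041) + 3073 = (6 + 791437) + 3073 = 791443 + 3073 = 794516)
(d + 39705)*(13387 - 9413) = (794516 + 39705)*(13387 - 9413) = 834221*3974 = 3315194254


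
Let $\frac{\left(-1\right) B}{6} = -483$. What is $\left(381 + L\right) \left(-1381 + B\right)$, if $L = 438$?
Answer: $1242423$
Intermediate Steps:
$B = 2898$ ($B = \left(-6\right) \left(-483\right) = 2898$)
$\left(381 + L\right) \left(-1381 + B\right) = \left(381 + 438\right) \left(-1381 + 2898\right) = 819 \cdot 1517 = 1242423$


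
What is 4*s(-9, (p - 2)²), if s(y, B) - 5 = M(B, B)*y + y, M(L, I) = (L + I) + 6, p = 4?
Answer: -520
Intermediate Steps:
M(L, I) = 6 + I + L (M(L, I) = (I + L) + 6 = 6 + I + L)
s(y, B) = 5 + y + y*(6 + 2*B) (s(y, B) = 5 + ((6 + B + B)*y + y) = 5 + ((6 + 2*B)*y + y) = 5 + (y*(6 + 2*B) + y) = 5 + (y + y*(6 + 2*B)) = 5 + y + y*(6 + 2*B))
4*s(-9, (p - 2)²) = 4*(5 - 9 + 2*(-9)*(3 + (4 - 2)²)) = 4*(5 - 9 + 2*(-9)*(3 + 2²)) = 4*(5 - 9 + 2*(-9)*(3 + 4)) = 4*(5 - 9 + 2*(-9)*7) = 4*(5 - 9 - 126) = 4*(-130) = -520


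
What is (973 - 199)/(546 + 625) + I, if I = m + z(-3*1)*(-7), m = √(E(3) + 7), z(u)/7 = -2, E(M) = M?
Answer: 115532/1171 + √10 ≈ 101.82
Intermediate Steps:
z(u) = -14 (z(u) = 7*(-2) = -14)
m = √10 (m = √(3 + 7) = √10 ≈ 3.1623)
I = 98 + √10 (I = √10 - 14*(-7) = √10 + 98 = 98 + √10 ≈ 101.16)
(973 - 199)/(546 + 625) + I = (973 - 199)/(546 + 625) + (98 + √10) = 774/1171 + (98 + √10) = 115532/1171 + √10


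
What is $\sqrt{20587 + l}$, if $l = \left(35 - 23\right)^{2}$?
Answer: $\sqrt{20731} \approx 143.98$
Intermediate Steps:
$l = 144$ ($l = 12^{2} = 144$)
$\sqrt{20587 + l} = \sqrt{20587 + 144} = \sqrt{20731}$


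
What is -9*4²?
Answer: -144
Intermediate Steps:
-9*4² = -9*16 = -144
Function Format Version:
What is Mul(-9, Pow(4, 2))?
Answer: -144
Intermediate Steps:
Mul(-9, Pow(4, 2)) = Mul(-9, 16) = -144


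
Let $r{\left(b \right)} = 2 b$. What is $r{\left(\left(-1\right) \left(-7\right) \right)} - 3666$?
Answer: $-3652$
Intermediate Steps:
$r{\left(\left(-1\right) \left(-7\right) \right)} - 3666 = 2 \left(\left(-1\right) \left(-7\right)\right) - 3666 = 2 \cdot 7 - 3666 = 14 - 3666 = -3652$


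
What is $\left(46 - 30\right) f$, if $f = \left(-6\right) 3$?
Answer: $-288$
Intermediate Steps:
$f = -18$
$\left(46 - 30\right) f = \left(46 - 30\right) \left(-18\right) = 16 \left(-18\right) = -288$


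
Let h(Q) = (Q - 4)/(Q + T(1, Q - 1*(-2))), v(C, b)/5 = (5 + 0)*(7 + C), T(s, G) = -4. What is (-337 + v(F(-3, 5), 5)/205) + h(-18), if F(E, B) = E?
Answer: -13756/41 ≈ -335.51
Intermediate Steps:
v(C, b) = 175 + 25*C (v(C, b) = 5*((5 + 0)*(7 + C)) = 5*(5*(7 + C)) = 5*(35 + 5*C) = 175 + 25*C)
h(Q) = 1 (h(Q) = (Q - 4)/(Q - 4) = (-4 + Q)/(-4 + Q) = 1)
(-337 + v(F(-3, 5), 5)/205) + h(-18) = (-337 + (175 + 25*(-3))/205) + 1 = (-337 + (175 - 75)*(1/205)) + 1 = (-337 + 100*(1/205)) + 1 = (-337 + 20/41) + 1 = -13797/41 + 1 = -13756/41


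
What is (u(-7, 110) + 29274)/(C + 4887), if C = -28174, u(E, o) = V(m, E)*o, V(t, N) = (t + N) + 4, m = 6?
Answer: -29604/23287 ≈ -1.2713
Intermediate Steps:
V(t, N) = 4 + N + t (V(t, N) = (N + t) + 4 = 4 + N + t)
u(E, o) = o*(10 + E) (u(E, o) = (4 + E + 6)*o = (10 + E)*o = o*(10 + E))
(u(-7, 110) + 29274)/(C + 4887) = (110*(10 - 7) + 29274)/(-28174 + 4887) = (110*3 + 29274)/(-23287) = (330 + 29274)*(-1/23287) = 29604*(-1/23287) = -29604/23287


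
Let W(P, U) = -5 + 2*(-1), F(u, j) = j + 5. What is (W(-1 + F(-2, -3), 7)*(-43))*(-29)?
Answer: -8729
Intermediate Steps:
F(u, j) = 5 + j
W(P, U) = -7 (W(P, U) = -5 - 2 = -7)
(W(-1 + F(-2, -3), 7)*(-43))*(-29) = -7*(-43)*(-29) = 301*(-29) = -8729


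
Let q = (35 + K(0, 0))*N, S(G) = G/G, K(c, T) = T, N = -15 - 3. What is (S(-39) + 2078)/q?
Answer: -33/10 ≈ -3.3000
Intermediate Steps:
N = -18
S(G) = 1
q = -630 (q = (35 + 0)*(-18) = 35*(-18) = -630)
(S(-39) + 2078)/q = (1 + 2078)/(-630) = 2079*(-1/630) = -33/10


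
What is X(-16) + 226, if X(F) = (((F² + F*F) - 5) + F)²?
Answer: 241307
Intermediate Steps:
X(F) = (-5 + F + 2*F²)² (X(F) = (((F² + F²) - 5) + F)² = ((2*F² - 5) + F)² = ((-5 + 2*F²) + F)² = (-5 + F + 2*F²)²)
X(-16) + 226 = (-5 - 16 + 2*(-16)²)² + 226 = (-5 - 16 + 2*256)² + 226 = (-5 - 16 + 512)² + 226 = 491² + 226 = 241081 + 226 = 241307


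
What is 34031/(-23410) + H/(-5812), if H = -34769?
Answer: 308077059/68029460 ≈ 4.5286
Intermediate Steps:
34031/(-23410) + H/(-5812) = 34031/(-23410) - 34769/(-5812) = 34031*(-1/23410) - 34769*(-1/5812) = -34031/23410 + 34769/5812 = 308077059/68029460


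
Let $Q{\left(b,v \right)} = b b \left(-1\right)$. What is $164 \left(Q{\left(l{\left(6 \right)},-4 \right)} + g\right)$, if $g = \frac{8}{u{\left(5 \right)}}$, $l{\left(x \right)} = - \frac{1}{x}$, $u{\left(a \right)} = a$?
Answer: $\frac{11603}{45} \approx 257.84$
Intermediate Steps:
$g = \frac{8}{5} \approx 1.6$
$Q{\left(b,v \right)} = - b^{2}$ ($Q{\left(b,v \right)} = b^{2} \left(-1\right) = - b^{2}$)
$164 \left(Q{\left(l{\left(6 \right)},-4 \right)} + g\right) = 164 \left(- \left(- \frac{1}{6}\right)^{2} + \frac{8}{5}\right) = 164 \left(\left(-1\right) \frac{1}{36} + \frac{8}{5}\right) = 164 \left(- \frac{1}{36} + \frac{8}{5}\right) = 164 \cdot \frac{283}{180} = \frac{11603}{45}$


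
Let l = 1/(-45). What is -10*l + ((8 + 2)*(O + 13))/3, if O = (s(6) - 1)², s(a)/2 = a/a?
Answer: 422/9 ≈ 46.889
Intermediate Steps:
s(a) = 2 (s(a) = 2*(a/a) = 2*1 = 2)
O = 1 (O = (2 - 1)² = 1² = 1)
l = -1/45 ≈ -0.022222
-10*l + ((8 + 2)*(O + 13))/3 = -10*(-1/45) + ((8 + 2)*(1 + 13))/3 = 2/9 + (10*14)*(⅓) = 2/9 + 140*(⅓) = 2/9 + 140/3 = 422/9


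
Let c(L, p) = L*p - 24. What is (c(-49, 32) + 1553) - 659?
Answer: -698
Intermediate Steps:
c(L, p) = -24 + L*p
(c(-49, 32) + 1553) - 659 = ((-24 - 49*32) + 1553) - 659 = ((-24 - 1568) + 1553) - 659 = (-1592 + 1553) - 659 = -39 - 659 = -698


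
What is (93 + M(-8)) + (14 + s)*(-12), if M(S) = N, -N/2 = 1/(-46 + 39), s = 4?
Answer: -859/7 ≈ -122.71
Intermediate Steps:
N = 2/7 (N = -2/(-46 + 39) = -2/(-7) = -2*(-⅐) = 2/7 ≈ 0.28571)
M(S) = 2/7
(93 + M(-8)) + (14 + s)*(-12) = (93 + 2/7) + (14 + 4)*(-12) = 653/7 + 18*(-12) = 653/7 - 216 = -859/7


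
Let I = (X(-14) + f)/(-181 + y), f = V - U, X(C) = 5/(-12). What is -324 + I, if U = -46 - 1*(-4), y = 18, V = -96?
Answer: -633091/1956 ≈ -323.67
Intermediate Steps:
U = -42 (U = -46 + 4 = -42)
X(C) = -5/12 (X(C) = 5*(-1/12) = -5/12)
f = -54 (f = -96 - 1*(-42) = -96 + 42 = -54)
I = 653/1956 (I = (-5/12 - 54)/(-181 + 18) = -653/12/(-163) = -653/12*(-1/163) = 653/1956 ≈ 0.33384)
-324 + I = -324 + 653/1956 = -633091/1956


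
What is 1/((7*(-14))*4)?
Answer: -1/392 ≈ -0.0025510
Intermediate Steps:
1/((7*(-14))*4) = 1/(-98*4) = 1/(-392) = -1/392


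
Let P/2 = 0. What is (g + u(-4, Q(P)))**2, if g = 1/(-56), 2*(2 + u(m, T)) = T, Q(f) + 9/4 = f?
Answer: 484/49 ≈ 9.8775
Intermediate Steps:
P = 0 (P = 2*0 = 0)
Q(f) = -9/4 + f
u(m, T) = -2 + T/2
g = -1/56 ≈ -0.017857
(g + u(-4, Q(P)))**2 = (-1/56 + (-2 + (-9/4 + 0)/2))**2 = (-1/56 + (-2 + (1/2)*(-9/4)))**2 = (-1/56 + (-2 - 9/8))**2 = (-1/56 - 25/8)**2 = (-22/7)**2 = 484/49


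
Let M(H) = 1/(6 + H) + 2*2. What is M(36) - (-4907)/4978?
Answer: 261844/52269 ≈ 5.0095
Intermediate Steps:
M(H) = 4 + 1/(6 + H) (M(H) = 1/(6 + H) + 4 = 4 + 1/(6 + H))
M(36) - (-4907)/4978 = (25 + 4*36)/(6 + 36) - (-4907)/4978 = (25 + 144)/42 - (-4907)/4978 = (1/42)*169 - 1*(-4907/4978) = 169/42 + 4907/4978 = 261844/52269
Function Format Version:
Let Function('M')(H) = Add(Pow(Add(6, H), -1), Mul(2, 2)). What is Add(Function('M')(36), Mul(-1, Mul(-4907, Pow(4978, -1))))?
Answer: Rational(261844, 52269) ≈ 5.0095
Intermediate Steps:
Function('M')(H) = Add(4, Pow(Add(6, H), -1)) (Function('M')(H) = Add(Pow(Add(6, H), -1), 4) = Add(4, Pow(Add(6, H), -1)))
Add(Function('M')(36), Mul(-1, Mul(-4907, Pow(4978, -1)))) = Add(Mul(Pow(Add(6, 36), -1), Add(25, Mul(4, 36))), Mul(-1, Mul(-4907, Pow(4978, -1)))) = Add(Mul(Pow(42, -1), Add(25, 144)), Mul(-1, Mul(-4907, Rational(1, 4978)))) = Add(Mul(Rational(1, 42), 169), Mul(-1, Rational(-4907, 4978))) = Add(Rational(169, 42), Rational(4907, 4978)) = Rational(261844, 52269)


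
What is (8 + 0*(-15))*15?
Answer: 120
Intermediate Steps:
(8 + 0*(-15))*15 = (8 + 0)*15 = 8*15 = 120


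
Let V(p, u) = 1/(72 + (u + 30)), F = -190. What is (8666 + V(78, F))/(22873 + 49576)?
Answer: 762607/6375512 ≈ 0.11962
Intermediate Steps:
V(p, u) = 1/(102 + u) (V(p, u) = 1/(72 + (30 + u)) = 1/(102 + u))
(8666 + V(78, F))/(22873 + 49576) = (8666 + 1/(102 - 190))/(22873 + 49576) = (8666 + 1/(-88))/72449 = (8666 - 1/88)*(1/72449) = (762607/88)*(1/72449) = 762607/6375512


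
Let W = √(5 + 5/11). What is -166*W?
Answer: -332*√165/11 ≈ -387.69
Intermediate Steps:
W = 2*√165/11 (W = √(5 + 5*(1/11)) = √(5 + 5/11) = √(60/11) = 2*√165/11 ≈ 2.3355)
-166*W = -332*√165/11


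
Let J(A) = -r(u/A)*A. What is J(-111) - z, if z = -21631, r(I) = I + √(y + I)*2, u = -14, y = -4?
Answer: 21645 + 2*I*√47730 ≈ 21645.0 + 436.94*I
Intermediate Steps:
r(I) = I + 2*√(-4 + I) (r(I) = I + √(-4 + I)*2 = I + 2*√(-4 + I))
J(A) = -A*(-14/A + 2*√(-4 - 14/A)) (J(A) = -(-14/A + 2*√(-4 - 14/A))*A = -A*(-14/A + 2*√(-4 - 14/A)))
J(-111) - z = (14 - 2*(-111)*√(-4 - 14/(-111))) - 1*(-21631) = (14 - 2*(-111)*√(-4 - 14*(-1/111))) + 21631 = (14 - 2*(-111)*√(-4 + 14/111)) + 21631 = (14 - 2*(-111)*√(-430/111)) + 21631 = (14 - 2*(-111)*I*√47730/111) + 21631 = (14 + 2*I*√47730) + 21631 = 21645 + 2*I*√47730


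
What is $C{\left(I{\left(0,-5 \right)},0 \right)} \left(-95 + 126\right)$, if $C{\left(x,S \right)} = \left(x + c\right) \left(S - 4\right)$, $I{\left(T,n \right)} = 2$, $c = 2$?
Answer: $-496$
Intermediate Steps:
$C{\left(x,S \right)} = \left(-4 + S\right) \left(2 + x\right)$ ($C{\left(x,S \right)} = \left(x + 2\right) \left(S - 4\right) = \left(2 + x\right) \left(-4 + S\right) = \left(-4 + S\right) \left(2 + x\right)$)
$C{\left(I{\left(0,-5 \right)},0 \right)} \left(-95 + 126\right) = \left(-8 - 8 + 2 \cdot 0 + 0 \cdot 2\right) \left(-95 + 126\right) = \left(-8 - 8 + 0 + 0\right) 31 = \left(-16\right) 31 = -496$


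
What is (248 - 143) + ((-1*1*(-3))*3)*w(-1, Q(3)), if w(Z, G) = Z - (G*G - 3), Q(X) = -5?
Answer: -102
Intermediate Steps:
w(Z, G) = 3 + Z - G² (w(Z, G) = Z - (G² - 3) = Z - (-3 + G²) = Z + (3 - G²) = 3 + Z - G²)
(248 - 143) + ((-1*1*(-3))*3)*w(-1, Q(3)) = (248 - 143) + ((-1*1*(-3))*3)*(3 - 1 - 1*(-5)²) = 105 + (-1*(-3)*3)*(3 - 1 - 1*25) = 105 + (3*3)*(3 - 1 - 25) = 105 + 9*(-23) = 105 - 207 = -102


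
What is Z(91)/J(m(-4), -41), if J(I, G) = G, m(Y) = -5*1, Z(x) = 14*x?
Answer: -1274/41 ≈ -31.073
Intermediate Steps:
m(Y) = -5
Z(91)/J(m(-4), -41) = (14*91)/(-41) = 1274*(-1/41) = -1274/41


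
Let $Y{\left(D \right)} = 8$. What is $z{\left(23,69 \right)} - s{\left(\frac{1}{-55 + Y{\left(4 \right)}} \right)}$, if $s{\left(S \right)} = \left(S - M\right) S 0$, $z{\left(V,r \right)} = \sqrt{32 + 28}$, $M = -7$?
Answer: $2 \sqrt{15} \approx 7.746$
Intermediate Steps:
$z{\left(V,r \right)} = 2 \sqrt{15}$ ($z{\left(V,r \right)} = \sqrt{60} = 2 \sqrt{15}$)
$s{\left(S \right)} = 0$ ($s{\left(S \right)} = \left(S - -7\right) S 0 = \left(S + 7\right) 0 = \left(7 + S\right) 0 = 0$)
$z{\left(23,69 \right)} - s{\left(\frac{1}{-55 + Y{\left(4 \right)}} \right)} = 2 \sqrt{15} - 0 = 2 \sqrt{15} + 0 = 2 \sqrt{15}$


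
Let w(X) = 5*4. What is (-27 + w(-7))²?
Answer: 49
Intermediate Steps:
w(X) = 20
(-27 + w(-7))² = (-27 + 20)² = (-7)² = 49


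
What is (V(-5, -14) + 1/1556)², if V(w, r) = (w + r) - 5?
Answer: 1394499649/2421136 ≈ 575.97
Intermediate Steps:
V(w, r) = -5 + r + w (V(w, r) = (r + w) - 5 = -5 + r + w)
(V(-5, -14) + 1/1556)² = ((-5 - 14 - 5) + 1/1556)² = (-24 + 1/1556)² = (-37343/1556)² = 1394499649/2421136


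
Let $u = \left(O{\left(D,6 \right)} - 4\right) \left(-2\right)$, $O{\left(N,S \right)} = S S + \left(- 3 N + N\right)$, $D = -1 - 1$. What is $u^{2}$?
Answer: $5184$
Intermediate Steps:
$D = -2$
$O{\left(N,S \right)} = S^{2} - 2 N$
$u = -72$ ($u = \left(\left(6^{2} - -4\right) - 4\right) \left(-2\right) = \left(\left(36 + 4\right) - 4\right) \left(-2\right) = \left(40 - 4\right) \left(-2\right) = 36 \left(-2\right) = -72$)
$u^{2} = \left(-72\right)^{2} = 5184$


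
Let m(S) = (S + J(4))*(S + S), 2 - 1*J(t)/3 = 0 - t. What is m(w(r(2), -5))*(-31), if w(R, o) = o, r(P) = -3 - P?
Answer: 4030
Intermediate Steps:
J(t) = 6 + 3*t (J(t) = 6 - 3*(0 - t) = 6 - (-3)*t = 6 + 3*t)
m(S) = 2*S*(18 + S) (m(S) = (S + (6 + 3*4))*(S + S) = (S + (6 + 12))*(2*S) = (S + 18)*(2*S) = (18 + S)*(2*S) = 2*S*(18 + S))
m(w(r(2), -5))*(-31) = (2*(-5)*(18 - 5))*(-31) = (2*(-5)*13)*(-31) = -130*(-31) = 4030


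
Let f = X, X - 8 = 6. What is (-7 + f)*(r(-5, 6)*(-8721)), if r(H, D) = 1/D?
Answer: -20349/2 ≈ -10175.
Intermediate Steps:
X = 14 (X = 8 + 6 = 14)
f = 14
(-7 + f)*(r(-5, 6)*(-8721)) = (-7 + 14)*(-8721/6) = 7*((⅙)*(-8721)) = 7*(-2907/2) = -20349/2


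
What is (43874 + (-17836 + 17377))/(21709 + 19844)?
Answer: 2285/2187 ≈ 1.0448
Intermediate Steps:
(43874 + (-17836 + 17377))/(21709 + 19844) = (43874 - 459)/41553 = 43415*(1/41553) = 2285/2187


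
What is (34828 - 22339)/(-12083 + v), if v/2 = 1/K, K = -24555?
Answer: -306667395/296698067 ≈ -1.0336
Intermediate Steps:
v = -2/24555 (v = 2/(-24555) = 2*(-1/24555) = -2/24555 ≈ -8.1450e-5)
(34828 - 22339)/(-12083 + v) = (34828 - 22339)/(-12083 - 2/24555) = 12489/(-296698067/24555) = 12489*(-24555/296698067) = -306667395/296698067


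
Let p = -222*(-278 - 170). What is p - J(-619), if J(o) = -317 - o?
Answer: 99154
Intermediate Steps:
p = 99456 (p = -222*(-448) = 99456)
p - J(-619) = 99456 - (-317 - 1*(-619)) = 99456 - (-317 + 619) = 99456 - 1*302 = 99456 - 302 = 99154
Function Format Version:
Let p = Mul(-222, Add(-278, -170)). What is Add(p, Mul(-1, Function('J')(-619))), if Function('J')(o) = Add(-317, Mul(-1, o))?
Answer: 99154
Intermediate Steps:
p = 99456 (p = Mul(-222, -448) = 99456)
Add(p, Mul(-1, Function('J')(-619))) = Add(99456, Mul(-1, Add(-317, Mul(-1, -619)))) = Add(99456, Mul(-1, Add(-317, 619))) = Add(99456, Mul(-1, 302)) = Add(99456, -302) = 99154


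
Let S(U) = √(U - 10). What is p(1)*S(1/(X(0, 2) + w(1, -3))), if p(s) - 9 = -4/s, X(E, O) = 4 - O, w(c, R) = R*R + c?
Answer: 5*I*√357/6 ≈ 15.745*I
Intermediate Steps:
w(c, R) = c + R² (w(c, R) = R² + c = c + R²)
S(U) = √(-10 + U)
p(s) = 9 - 4/s
p(1)*S(1/(X(0, 2) + w(1, -3))) = (9 - 4/1)*√(-10 + 1/((4 - 1*2) + (1 + (-3)²))) = (9 - 4*1)*√(-10 + 1/((4 - 2) + (1 + 9))) = (9 - 4)*√(-10 + 1/(2 + 10)) = 5*√(-10 + 1/12) = 5*√(-119/12) = 5*(I*√357/6) = 5*I*√357/6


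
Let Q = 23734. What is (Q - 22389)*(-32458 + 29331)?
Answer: -4205815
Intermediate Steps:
(Q - 22389)*(-32458 + 29331) = (23734 - 22389)*(-32458 + 29331) = 1345*(-3127) = -4205815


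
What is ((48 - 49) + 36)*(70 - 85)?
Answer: -525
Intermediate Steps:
((48 - 49) + 36)*(70 - 85) = (-1 + 36)*(-15) = 35*(-15) = -525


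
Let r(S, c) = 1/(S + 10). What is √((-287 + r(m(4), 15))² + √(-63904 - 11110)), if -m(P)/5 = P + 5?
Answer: √(100922116 + 1225*I*√75014)/35 ≈ 287.03 + 0.47711*I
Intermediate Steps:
m(P) = -25 - 5*P (m(P) = -5*(P + 5) = -5*(5 + P) = -25 - 5*P)
r(S, c) = 1/(10 + S)
√((-287 + r(m(4), 15))² + √(-63904 - 11110)) = √((-287 + 1/(10 + (-25 - 5*4)))² + √(-63904 - 11110)) = √((-287 + 1/(10 + (-25 - 20)))² + √(-75014)) = √((-287 + 1/(10 - 45))² + I*√75014) = √((-287 + 1/(-35))² + I*√75014) = √((-287 - 1/35)² + I*√75014) = √((-10046/35)² + I*√75014) = √(100922116/1225 + I*√75014)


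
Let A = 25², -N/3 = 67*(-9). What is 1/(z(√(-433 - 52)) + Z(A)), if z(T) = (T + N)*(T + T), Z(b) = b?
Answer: -I/(345*I + 3618*√485) ≈ -5.4342e-8 - 1.255e-5*I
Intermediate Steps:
N = 1809 (N = -201*(-9) = -3*(-603) = 1809)
A = 625
z(T) = 2*T*(1809 + T) (z(T) = (T + 1809)*(T + T) = (1809 + T)*(2*T) = 2*T*(1809 + T))
1/(z(√(-433 - 52)) + Z(A)) = 1/(2*√(-433 - 52)*(1809 + √(-433 - 52)) + 625) = 1/(2*√(-485)*(1809 + √(-485)) + 625) = 1/(2*(I*√485)*(1809 + I*√485) + 625) = 1/(2*I*√485*(1809 + I*√485) + 625) = 1/(625 + 2*I*√485*(1809 + I*√485))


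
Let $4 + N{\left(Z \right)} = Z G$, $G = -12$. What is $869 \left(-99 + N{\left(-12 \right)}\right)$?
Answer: $35629$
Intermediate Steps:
$N{\left(Z \right)} = -4 - 12 Z$ ($N{\left(Z \right)} = -4 + Z \left(-12\right) = -4 - 12 Z$)
$869 \left(-99 + N{\left(-12 \right)}\right) = 869 \left(-99 - -140\right) = 869 \left(-99 + \left(-4 + 144\right)\right) = 869 \left(-99 + 140\right) = 869 \cdot 41 = 35629$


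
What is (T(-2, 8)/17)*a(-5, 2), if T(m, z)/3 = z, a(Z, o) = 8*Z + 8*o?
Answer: -576/17 ≈ -33.882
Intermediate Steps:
T(m, z) = 3*z
(T(-2, 8)/17)*a(-5, 2) = ((3*8)/17)*(8*(-5) + 8*2) = (24*(1/17))*(-40 + 16) = (24/17)*(-24) = -576/17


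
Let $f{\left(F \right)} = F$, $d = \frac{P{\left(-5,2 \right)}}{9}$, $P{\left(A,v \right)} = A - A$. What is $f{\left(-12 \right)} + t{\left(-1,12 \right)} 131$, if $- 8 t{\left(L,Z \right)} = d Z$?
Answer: $-12$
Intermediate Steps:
$P{\left(A,v \right)} = 0$
$d = 0$ ($d = \frac{0}{9} = 0 \cdot \frac{1}{9} = 0$)
$t{\left(L,Z \right)} = 0$ ($t{\left(L,Z \right)} = - \frac{0 Z}{8} = \left(- \frac{1}{8}\right) 0 = 0$)
$f{\left(-12 \right)} + t{\left(-1,12 \right)} 131 = -12 + 0 \cdot 131 = -12 + 0 = -12$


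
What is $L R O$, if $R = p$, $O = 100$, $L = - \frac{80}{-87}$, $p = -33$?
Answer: $- \frac{88000}{29} \approx -3034.5$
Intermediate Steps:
$L = \frac{80}{87}$ ($L = \left(-80\right) \left(- \frac{1}{87}\right) = \frac{80}{87} \approx 0.91954$)
$R = -33$
$L R O = \frac{80}{87} \left(-33\right) 100 = \left(- \frac{880}{29}\right) 100 = - \frac{88000}{29}$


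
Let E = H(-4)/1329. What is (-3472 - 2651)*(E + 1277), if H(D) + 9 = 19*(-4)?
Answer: -3463674968/443 ≈ -7.8187e+6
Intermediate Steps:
H(D) = -85 (H(D) = -9 + 19*(-4) = -9 - 76 = -85)
E = -85/1329 ≈ -0.063958
(-3472 - 2651)*(E + 1277) = (-3472 - 2651)*(-85/1329 + 1277) = -6123*1697048/1329 = -3463674968/443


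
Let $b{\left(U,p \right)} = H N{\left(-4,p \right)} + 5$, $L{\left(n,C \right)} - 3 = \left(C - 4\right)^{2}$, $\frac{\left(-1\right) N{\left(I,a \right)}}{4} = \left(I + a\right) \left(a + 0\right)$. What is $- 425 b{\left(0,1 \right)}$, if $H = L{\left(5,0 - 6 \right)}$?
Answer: $-527425$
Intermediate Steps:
$N{\left(I,a \right)} = - 4 a \left(I + a\right)$ ($N{\left(I,a \right)} = - 4 \left(I + a\right) \left(a + 0\right) = - 4 \left(I + a\right) a = - 4 a \left(I + a\right)$)
$L{\left(n,C \right)} = 3 + \left(-4 + C\right)^{2}$ ($L{\left(n,C \right)} = 3 + \left(C - 4\right)^{2} = 3 + \left(-4 + C\right)^{2}$)
$H = 103$ ($H = 3 + \left(-4 + \left(0 - 6\right)\right)^{2} = 3 + \left(-4 - 6\right)^{2} = 3 + \left(-10\right)^{2} = 3 + 100 = 103$)
$b{\left(U,p \right)} = 5 - 412 p \left(-4 + p\right)$ ($b{\left(U,p \right)} = 103 \left(- 4 p \left(-4 + p\right)\right) + 5 = - 412 p \left(-4 + p\right) + 5 = 5 - 412 p \left(-4 + p\right)$)
$- 425 b{\left(0,1 \right)} = - 425 \left(5 - 412 \left(-4 + 1\right)\right) = - 425 \left(5 - 412 \left(-3\right)\right) = - 425 \left(5 + 1236\right) = \left(-425\right) 1241 = -527425$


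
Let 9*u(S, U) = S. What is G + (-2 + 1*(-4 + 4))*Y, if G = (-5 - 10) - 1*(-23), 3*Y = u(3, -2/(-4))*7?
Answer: 58/9 ≈ 6.4444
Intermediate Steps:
u(S, U) = S/9
Y = 7/9 (Y = (((1/9)*3)*7)/3 = ((1/3)*7)/3 = (1/3)*(7/3) = 7/9 ≈ 0.77778)
G = 8 (G = -15 + 23 = 8)
G + (-2 + 1*(-4 + 4))*Y = 8 + (-2 + 1*(-4 + 4))*(7/9) = 8 + (-2 + 1*0)*(7/9) = 8 + (-2 + 0)*(7/9) = 8 - 2*7/9 = 8 - 14/9 = 58/9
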